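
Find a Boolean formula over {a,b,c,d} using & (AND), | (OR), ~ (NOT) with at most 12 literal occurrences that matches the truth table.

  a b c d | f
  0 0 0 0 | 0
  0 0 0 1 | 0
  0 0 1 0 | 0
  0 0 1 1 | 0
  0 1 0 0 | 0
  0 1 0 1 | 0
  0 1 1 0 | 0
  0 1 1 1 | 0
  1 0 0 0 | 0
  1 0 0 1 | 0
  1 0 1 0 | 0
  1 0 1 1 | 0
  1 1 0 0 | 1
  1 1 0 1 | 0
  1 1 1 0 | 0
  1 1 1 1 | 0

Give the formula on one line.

((~d & ~c) & ((((~d & a) | b) & (c | (d | a))) & b))

  ~d = 1010101010101010
  ~c = 1100110011001100
  (~d & ~c) = 1000100010001000
  (~d & a) = 0000000010101010
  ((~d & a) | b) = 0000111110101111
  (d | a) = 0101010111111111
  (c | (d | a)) = 0111011111111111
  (((~d & a) | b) & (c | (d | a))) = 0000011110101111
  ((((~d & a) | b) & (c | (d | a))) & b) = 0000011100001111
  ((~d & ~c) & ((((~d & a) | b) & (c | (d | a))) & b)) = 0000000000001000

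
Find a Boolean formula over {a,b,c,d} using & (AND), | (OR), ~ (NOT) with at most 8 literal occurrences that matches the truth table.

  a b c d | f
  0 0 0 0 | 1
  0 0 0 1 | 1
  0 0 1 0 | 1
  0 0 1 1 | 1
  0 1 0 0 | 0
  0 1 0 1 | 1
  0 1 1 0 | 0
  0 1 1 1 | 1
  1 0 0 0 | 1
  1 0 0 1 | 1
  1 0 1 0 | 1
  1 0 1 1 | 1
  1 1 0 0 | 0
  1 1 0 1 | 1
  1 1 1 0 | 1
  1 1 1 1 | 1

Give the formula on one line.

  ~d = 1010101010101010
  ~b = 1111000011110000
  (~d & ~b) = 1010000010100000
  (d | (~d & ~b)) = 1111010111110101
  (a & c) = 0000000000110011
  (~b | (a & c)) = 1111000011110011
  ((d | (~d & ~b)) | (~b | (a & c))) = 1111010111110111

((d | (~d & ~b)) | (~b | (a & c)))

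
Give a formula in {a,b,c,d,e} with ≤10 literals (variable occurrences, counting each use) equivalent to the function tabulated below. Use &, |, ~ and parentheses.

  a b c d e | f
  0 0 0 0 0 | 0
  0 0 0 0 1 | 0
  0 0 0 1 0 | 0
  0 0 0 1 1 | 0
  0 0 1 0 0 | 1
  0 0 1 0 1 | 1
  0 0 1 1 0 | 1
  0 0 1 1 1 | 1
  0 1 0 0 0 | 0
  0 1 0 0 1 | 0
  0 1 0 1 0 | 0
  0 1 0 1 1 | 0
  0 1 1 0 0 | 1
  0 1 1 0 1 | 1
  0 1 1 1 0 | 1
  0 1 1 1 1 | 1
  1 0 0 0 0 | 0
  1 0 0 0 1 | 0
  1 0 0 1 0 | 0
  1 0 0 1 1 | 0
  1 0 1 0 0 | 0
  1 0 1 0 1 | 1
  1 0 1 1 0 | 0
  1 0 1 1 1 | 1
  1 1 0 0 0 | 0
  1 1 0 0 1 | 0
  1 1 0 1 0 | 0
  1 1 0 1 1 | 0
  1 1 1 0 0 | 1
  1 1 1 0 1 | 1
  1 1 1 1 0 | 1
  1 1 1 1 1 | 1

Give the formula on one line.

  (c & b) = 00000000000011110000000000001111
  ~a = 11111111111111110000000000000000
  (a | d) = 00110011001100111111111111111111
  ((a | d) | c) = 00111111001111111111111111111111
  (~a & ((a | d) | c)) = 00111111001111110000000000000000
  (e | (~a & ((a | d) | c))) = 01111111011111110101010101010101
  ((e | (~a & ((a | d) | c))) & c) = 00001111000011110000010100000101
  ((c & b) | ((e | (~a & ((a | d) | c))) & c)) = 00001111000011110000010100001111

((c & b) | ((e | (~a & ((a | d) | c))) & c))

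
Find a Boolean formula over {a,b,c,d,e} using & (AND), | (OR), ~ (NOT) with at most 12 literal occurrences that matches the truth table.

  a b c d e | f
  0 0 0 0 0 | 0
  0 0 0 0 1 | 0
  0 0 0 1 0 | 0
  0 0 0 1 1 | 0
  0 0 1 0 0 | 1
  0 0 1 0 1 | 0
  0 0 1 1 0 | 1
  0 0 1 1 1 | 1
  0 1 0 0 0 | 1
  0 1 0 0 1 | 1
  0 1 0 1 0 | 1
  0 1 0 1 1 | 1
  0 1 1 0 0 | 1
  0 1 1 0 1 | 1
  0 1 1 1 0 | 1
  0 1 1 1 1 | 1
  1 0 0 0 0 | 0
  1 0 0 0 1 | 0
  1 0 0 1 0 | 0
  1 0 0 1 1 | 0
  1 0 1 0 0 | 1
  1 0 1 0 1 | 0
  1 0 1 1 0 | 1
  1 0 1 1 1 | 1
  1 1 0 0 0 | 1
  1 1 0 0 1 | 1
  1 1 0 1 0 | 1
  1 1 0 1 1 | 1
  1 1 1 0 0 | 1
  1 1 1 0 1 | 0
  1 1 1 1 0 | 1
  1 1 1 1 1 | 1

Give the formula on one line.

(((b & ((~c & a) | ~a)) | (c & ~e)) | (c & (d | ~e)))

  ~c = 11110000111100001111000011110000
  (~c & a) = 00000000000000001111000011110000
  ~a = 11111111111111110000000000000000
  ((~c & a) | ~a) = 11111111111111111111000011110000
  (b & ((~c & a) | ~a)) = 00000000111111110000000011110000
  ~e = 10101010101010101010101010101010
  (c & ~e) = 00001010000010100000101000001010
  ((b & ((~c & a) | ~a)) | (c & ~e)) = 00001010111111110000101011111010
  (d | ~e) = 10111011101110111011101110111011
  (c & (d | ~e)) = 00001011000010110000101100001011
  (((b & ((~c & a) | ~a)) | (c & ~e)) | (c & (d | ~e))) = 00001011111111110000101111111011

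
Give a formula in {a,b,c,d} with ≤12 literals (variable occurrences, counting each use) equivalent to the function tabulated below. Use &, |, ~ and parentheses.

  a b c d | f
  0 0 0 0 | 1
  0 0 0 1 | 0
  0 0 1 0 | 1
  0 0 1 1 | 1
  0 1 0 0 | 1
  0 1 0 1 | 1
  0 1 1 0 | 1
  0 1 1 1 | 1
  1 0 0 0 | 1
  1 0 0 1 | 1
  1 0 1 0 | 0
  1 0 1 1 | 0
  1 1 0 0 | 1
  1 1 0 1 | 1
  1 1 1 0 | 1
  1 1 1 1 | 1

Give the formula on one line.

(b | ((a & (b | ~c)) | (((~a | ~c) & (c | ~d)) & ~b)))

  ~c = 1100110011001100
  (b | ~c) = 1100111111001111
  (a & (b | ~c)) = 0000000011001111
  ~a = 1111111100000000
  (~a | ~c) = 1111111111001100
  ~d = 1010101010101010
  (c | ~d) = 1011101110111011
  ((~a | ~c) & (c | ~d)) = 1011101110001000
  ~b = 1111000011110000
  (((~a | ~c) & (c | ~d)) & ~b) = 1011000010000000
  ((a & (b | ~c)) | (((~a | ~c) & (c | ~d)) & ~b)) = 1011000011001111
  (b | ((a & (b | ~c)) | (((~a | ~c) & (c | ~d)) & ~b))) = 1011111111001111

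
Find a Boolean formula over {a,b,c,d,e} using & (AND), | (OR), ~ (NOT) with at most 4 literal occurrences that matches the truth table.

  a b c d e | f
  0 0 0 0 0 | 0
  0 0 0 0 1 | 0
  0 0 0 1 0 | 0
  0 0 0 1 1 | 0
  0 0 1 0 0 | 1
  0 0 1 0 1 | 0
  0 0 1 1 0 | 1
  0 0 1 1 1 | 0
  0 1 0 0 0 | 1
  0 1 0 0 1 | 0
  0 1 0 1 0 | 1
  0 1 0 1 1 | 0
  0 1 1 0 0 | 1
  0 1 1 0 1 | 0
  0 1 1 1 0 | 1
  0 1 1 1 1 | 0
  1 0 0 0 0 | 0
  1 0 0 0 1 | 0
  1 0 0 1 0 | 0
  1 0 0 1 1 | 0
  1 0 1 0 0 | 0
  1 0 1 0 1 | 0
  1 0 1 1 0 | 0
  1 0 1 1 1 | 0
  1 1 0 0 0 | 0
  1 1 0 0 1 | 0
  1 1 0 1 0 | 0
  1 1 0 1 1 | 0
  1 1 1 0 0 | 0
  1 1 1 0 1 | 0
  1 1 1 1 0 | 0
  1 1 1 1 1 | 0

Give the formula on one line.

  ~a = 11111111111111110000000000000000
  (b | c) = 00001111111111110000111111111111
  (~a & (b | c)) = 00001111111111110000000000000000
  ~e = 10101010101010101010101010101010
  ((~a & (b | c)) & ~e) = 00001010101010100000000000000000

((~a & (b | c)) & ~e)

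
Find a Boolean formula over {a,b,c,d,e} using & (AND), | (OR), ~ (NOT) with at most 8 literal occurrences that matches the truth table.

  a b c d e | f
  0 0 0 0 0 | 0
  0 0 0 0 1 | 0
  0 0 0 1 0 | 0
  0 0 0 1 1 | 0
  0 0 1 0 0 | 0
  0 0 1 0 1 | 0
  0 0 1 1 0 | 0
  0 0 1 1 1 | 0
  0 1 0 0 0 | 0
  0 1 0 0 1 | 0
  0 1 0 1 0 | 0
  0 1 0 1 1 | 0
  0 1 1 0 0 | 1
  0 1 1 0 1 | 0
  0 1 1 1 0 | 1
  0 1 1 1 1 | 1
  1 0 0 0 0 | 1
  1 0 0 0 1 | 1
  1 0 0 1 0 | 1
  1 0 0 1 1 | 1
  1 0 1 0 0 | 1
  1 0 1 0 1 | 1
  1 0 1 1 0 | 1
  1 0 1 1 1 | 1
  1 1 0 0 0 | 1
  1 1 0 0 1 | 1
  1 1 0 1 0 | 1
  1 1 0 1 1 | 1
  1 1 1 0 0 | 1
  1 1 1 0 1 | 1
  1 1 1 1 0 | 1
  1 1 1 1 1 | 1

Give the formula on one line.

(a | (((c & b) | (a & d)) & (~e | (d & ~a))))

  (c & b) = 00000000000011110000000000001111
  (a & d) = 00000000000000000011001100110011
  ((c & b) | (a & d)) = 00000000000011110011001100111111
  ~e = 10101010101010101010101010101010
  ~a = 11111111111111110000000000000000
  (d & ~a) = 00110011001100110000000000000000
  (~e | (d & ~a)) = 10111011101110111010101010101010
  (((c & b) | (a & d)) & (~e | (d & ~a))) = 00000000000010110010001000101010
  (a | (((c & b) | (a & d)) & (~e | (d & ~a)))) = 00000000000010111111111111111111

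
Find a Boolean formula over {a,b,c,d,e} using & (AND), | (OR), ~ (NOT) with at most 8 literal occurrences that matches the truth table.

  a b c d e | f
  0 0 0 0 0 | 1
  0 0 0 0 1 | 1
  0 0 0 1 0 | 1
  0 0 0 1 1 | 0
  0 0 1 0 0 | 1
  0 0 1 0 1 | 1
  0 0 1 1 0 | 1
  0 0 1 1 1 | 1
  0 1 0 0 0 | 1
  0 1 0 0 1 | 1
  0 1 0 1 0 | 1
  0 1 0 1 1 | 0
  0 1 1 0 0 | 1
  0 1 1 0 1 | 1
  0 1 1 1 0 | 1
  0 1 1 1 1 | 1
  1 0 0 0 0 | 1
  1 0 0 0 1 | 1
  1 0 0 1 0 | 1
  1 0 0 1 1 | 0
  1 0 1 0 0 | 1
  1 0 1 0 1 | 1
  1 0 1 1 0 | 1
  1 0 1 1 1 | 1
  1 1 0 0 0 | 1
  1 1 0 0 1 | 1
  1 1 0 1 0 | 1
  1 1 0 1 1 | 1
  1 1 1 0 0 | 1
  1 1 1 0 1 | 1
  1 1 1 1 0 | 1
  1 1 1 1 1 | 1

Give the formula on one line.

(((b & a) | ~e) | ((~d & e) | c))

  (b & a) = 00000000000000000000000011111111
  ~e = 10101010101010101010101010101010
  ((b & a) | ~e) = 10101010101010101010101011111111
  ~d = 11001100110011001100110011001100
  (~d & e) = 01000100010001000100010001000100
  ((~d & e) | c) = 01001111010011110100111101001111
  (((b & a) | ~e) | ((~d & e) | c)) = 11101111111011111110111111111111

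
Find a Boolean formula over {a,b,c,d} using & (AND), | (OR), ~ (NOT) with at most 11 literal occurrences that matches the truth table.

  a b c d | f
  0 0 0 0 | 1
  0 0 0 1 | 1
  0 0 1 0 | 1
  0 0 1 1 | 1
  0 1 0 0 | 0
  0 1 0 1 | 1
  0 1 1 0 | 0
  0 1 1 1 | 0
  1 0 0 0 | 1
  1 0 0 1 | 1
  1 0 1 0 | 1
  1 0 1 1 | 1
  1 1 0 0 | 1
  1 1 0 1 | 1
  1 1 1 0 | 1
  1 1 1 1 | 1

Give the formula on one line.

(((b & d) & (~c & ((a & c) | d))) | (~b | a))

  (b & d) = 0000010100000101
  ~c = 1100110011001100
  (a & c) = 0000000000110011
  ((a & c) | d) = 0101010101110111
  (~c & ((a & c) | d)) = 0100010001000100
  ((b & d) & (~c & ((a & c) | d))) = 0000010000000100
  ~b = 1111000011110000
  (~b | a) = 1111000011111111
  (((b & d) & (~c & ((a & c) | d))) | (~b | a)) = 1111010011111111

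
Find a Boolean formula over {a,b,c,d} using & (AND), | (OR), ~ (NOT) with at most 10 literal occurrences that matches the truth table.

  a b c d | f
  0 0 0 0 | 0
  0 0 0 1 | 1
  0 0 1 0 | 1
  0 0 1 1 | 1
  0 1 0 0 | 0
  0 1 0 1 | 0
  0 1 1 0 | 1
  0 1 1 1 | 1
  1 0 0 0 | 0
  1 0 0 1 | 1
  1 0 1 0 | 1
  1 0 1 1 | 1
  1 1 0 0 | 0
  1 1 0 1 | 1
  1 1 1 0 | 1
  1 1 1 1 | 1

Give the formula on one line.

  ~b = 1111000011110000
  (a | ~b) = 1111000011111111
  (a & b) = 0000000000001111
  (c | (a & b)) = 0011001100111111
  ((a | ~b) | (c | (a & b))) = 1111001111111111
  (c | d) = 0111011101110111
  (((a | ~b) | (c | (a & b))) & (c | d)) = 0111001101110111

(((a | ~b) | (c | (a & b))) & (c | d))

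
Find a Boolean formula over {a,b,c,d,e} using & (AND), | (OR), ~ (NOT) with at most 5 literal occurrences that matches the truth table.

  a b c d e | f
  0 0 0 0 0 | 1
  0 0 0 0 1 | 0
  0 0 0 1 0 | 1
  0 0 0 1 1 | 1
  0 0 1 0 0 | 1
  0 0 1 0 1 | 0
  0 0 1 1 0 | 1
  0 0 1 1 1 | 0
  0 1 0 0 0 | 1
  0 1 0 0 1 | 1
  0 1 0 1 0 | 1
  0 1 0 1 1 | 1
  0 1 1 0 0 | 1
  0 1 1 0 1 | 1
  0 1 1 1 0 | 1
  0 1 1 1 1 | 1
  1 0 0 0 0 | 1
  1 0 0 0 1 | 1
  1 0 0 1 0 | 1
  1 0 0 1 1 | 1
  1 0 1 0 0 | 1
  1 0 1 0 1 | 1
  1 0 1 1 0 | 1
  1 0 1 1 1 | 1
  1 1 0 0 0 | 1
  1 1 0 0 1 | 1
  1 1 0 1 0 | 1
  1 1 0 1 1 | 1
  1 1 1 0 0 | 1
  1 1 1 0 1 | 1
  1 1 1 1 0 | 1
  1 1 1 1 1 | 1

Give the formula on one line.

  ~e = 10101010101010101010101010101010
  (a | ~e) = 10101010101010101111111111111111
  ~c = 11110000111100001111000011110000
  (d & ~c) = 00110000001100000011000000110000
  ((d & ~c) | b) = 00110000111111110011000011111111
  ((a | ~e) | ((d & ~c) | b)) = 10111010111111111111111111111111

((a | ~e) | ((d & ~c) | b))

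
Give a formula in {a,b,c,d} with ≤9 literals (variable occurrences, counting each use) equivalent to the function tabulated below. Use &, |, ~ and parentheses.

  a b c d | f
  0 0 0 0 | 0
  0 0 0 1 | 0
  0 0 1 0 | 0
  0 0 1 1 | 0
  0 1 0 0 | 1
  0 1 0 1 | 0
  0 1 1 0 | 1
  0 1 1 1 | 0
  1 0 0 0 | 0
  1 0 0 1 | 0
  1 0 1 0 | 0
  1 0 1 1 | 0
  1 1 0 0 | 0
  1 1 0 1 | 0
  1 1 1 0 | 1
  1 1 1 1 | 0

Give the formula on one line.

  ~d = 1010101010101010
  ~a = 1111111100000000
  (~a | c) = 1111111100110011
  (a | ~d) = 1010101011111111
  ((a | ~d) & b) = 0000101000001111
  ((~a | c) & ((a | ~d) & b)) = 0000101000000011
  (~d & ((~a | c) & ((a | ~d) & b))) = 0000101000000010

(~d & ((~a | c) & ((a | ~d) & b)))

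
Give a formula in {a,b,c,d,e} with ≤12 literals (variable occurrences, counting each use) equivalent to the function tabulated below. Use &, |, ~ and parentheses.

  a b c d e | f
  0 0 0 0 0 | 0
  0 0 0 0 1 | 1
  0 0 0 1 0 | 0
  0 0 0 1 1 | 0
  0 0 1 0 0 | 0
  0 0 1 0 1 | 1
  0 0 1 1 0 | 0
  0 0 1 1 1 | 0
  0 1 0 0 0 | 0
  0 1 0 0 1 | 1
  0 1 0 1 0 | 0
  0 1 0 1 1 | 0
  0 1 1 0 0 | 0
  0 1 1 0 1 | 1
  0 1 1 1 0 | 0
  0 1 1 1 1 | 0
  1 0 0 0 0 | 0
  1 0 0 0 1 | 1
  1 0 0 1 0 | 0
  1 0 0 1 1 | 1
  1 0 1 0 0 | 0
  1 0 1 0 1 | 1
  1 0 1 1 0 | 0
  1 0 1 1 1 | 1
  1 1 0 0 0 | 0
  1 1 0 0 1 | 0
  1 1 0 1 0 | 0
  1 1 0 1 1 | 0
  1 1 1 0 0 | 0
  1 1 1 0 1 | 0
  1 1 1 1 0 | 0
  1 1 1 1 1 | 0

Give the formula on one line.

(((~d & ~a) | a) & (((~b | (~e & ~d)) | (~a & b)) & e))

  ~d = 11001100110011001100110011001100
  ~a = 11111111111111110000000000000000
  (~d & ~a) = 11001100110011000000000000000000
  ((~d & ~a) | a) = 11001100110011001111111111111111
  ~b = 11111111000000001111111100000000
  ~e = 10101010101010101010101010101010
  (~e & ~d) = 10001000100010001000100010001000
  (~b | (~e & ~d)) = 11111111100010001111111110001000
  (~a & b) = 00000000111111110000000000000000
  ((~b | (~e & ~d)) | (~a & b)) = 11111111111111111111111110001000
  (((~b | (~e & ~d)) | (~a & b)) & e) = 01010101010101010101010100000000
  (((~d & ~a) | a) & (((~b | (~e & ~d)) | (~a & b)) & e)) = 01000100010001000101010100000000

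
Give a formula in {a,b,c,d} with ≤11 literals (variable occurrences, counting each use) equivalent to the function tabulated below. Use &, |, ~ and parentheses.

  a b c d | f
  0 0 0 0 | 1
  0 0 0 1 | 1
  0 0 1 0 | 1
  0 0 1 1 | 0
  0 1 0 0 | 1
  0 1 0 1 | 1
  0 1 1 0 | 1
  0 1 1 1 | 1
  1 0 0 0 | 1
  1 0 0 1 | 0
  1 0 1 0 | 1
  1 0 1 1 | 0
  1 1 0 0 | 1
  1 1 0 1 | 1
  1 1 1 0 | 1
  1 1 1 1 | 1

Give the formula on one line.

  ~d = 1010101010101010
  (b & ~d) = 0000101000001010
  (~d & c) = 0010001000100010
  ((b & ~d) | (~d & c)) = 0010101000101010
  ~c = 1100110011001100
  (~d & ~c) = 1000100010001000
  (((b & ~d) | (~d & c)) | (~d & ~c)) = 1010101010101010
  ~a = 1111111100000000
  (~a & ~c) = 1100110000000000
  ((~a & ~c) | b) = 1100111100001111
  ((((b & ~d) | (~d & c)) | (~d & ~c)) | ((~a & ~c) | b)) = 1110111110101111

((((b & ~d) | (~d & c)) | (~d & ~c)) | ((~a & ~c) | b))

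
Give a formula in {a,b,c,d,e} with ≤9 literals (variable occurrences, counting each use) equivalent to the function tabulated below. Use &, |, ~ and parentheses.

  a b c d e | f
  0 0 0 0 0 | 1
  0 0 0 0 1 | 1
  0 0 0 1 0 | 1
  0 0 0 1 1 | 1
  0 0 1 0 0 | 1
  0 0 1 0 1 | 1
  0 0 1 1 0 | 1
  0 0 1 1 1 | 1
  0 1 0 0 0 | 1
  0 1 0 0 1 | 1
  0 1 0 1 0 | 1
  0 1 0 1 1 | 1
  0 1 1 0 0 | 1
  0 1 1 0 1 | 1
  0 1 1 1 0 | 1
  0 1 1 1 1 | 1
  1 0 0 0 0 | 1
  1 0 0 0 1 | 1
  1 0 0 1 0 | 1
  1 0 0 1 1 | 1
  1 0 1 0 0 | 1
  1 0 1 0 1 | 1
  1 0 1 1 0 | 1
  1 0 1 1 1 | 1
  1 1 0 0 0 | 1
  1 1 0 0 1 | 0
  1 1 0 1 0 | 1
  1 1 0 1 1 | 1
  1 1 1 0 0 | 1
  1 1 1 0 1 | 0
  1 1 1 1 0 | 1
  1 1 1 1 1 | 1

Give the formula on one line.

(((a & d) & (d & b)) | ((~e | ~a) | ~b))

  (a & d) = 00000000000000000011001100110011
  (d & b) = 00000000001100110000000000110011
  ((a & d) & (d & b)) = 00000000000000000000000000110011
  ~e = 10101010101010101010101010101010
  ~a = 11111111111111110000000000000000
  (~e | ~a) = 11111111111111111010101010101010
  ~b = 11111111000000001111111100000000
  ((~e | ~a) | ~b) = 11111111111111111111111110101010
  (((a & d) & (d & b)) | ((~e | ~a) | ~b)) = 11111111111111111111111110111011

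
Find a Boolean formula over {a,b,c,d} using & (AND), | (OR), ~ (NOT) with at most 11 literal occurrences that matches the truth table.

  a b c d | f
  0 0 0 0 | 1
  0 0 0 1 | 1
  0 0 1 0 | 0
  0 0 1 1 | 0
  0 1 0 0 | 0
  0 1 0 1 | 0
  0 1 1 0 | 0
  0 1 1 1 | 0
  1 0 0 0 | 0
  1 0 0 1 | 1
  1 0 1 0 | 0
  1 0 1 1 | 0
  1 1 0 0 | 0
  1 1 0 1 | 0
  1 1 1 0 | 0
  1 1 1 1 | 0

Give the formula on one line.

  (d | b) = 0101111101011111
  ~c = 1100110011001100
  ((d | b) & ~c) = 0100110001001100
  ~a = 1111111100000000
  ~b = 1111000011110000
  (~a & ~b) = 1111000000000000
  (((d | b) & ~c) | (~a & ~b)) = 1111110001001100
  (c & b) = 0000001100000011
  ((c & b) | ~c) = 1100111111001111
  ((((d | b) & ~c) | (~a & ~b)) & ((c & b) | ~c)) = 1100110001001100
  (((((d | b) & ~c) | (~a & ~b)) & ((c & b) | ~c)) & ~b) = 1100000001000000

(((((d | b) & ~c) | (~a & ~b)) & ((c & b) | ~c)) & ~b)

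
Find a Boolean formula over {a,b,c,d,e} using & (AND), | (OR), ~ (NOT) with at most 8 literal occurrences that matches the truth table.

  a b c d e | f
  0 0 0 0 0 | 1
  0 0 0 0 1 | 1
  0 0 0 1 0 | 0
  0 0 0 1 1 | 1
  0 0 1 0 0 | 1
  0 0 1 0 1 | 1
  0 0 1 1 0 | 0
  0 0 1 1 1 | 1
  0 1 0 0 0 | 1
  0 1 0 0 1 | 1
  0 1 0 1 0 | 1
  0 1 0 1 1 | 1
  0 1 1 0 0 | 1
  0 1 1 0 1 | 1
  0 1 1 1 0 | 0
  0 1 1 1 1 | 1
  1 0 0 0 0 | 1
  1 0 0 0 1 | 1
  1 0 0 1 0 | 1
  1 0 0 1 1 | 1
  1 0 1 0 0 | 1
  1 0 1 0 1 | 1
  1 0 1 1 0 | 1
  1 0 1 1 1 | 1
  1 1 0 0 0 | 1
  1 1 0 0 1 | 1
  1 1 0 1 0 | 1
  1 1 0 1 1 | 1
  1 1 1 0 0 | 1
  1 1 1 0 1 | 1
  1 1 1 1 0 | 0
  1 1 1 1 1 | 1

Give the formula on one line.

  ~d = 11001100110011001100110011001100
  ~e = 10101010101010101010101010101010
  ~c = 11110000111100001111000011110000
  (~e & ~c) = 10100000101000001010000010100000
  (b & (~e & ~c)) = 00000000101000000000000010100000
  (~d | (b & (~e & ~c))) = 11001100111011001100110011101100
  ~b = 11111111000000001111111100000000
  (e | ~b) = 11111111010101011111111101010101
  ((e | ~b) & a) = 00000000000000001111111101010101
  (((e | ~b) & a) | e) = 01010101010101011111111101010101
  ((~d | (b & (~e & ~c))) | (((e | ~b) & a) | e)) = 11011101111111011111111111111101

((~d | (b & (~e & ~c))) | (((e | ~b) & a) | e))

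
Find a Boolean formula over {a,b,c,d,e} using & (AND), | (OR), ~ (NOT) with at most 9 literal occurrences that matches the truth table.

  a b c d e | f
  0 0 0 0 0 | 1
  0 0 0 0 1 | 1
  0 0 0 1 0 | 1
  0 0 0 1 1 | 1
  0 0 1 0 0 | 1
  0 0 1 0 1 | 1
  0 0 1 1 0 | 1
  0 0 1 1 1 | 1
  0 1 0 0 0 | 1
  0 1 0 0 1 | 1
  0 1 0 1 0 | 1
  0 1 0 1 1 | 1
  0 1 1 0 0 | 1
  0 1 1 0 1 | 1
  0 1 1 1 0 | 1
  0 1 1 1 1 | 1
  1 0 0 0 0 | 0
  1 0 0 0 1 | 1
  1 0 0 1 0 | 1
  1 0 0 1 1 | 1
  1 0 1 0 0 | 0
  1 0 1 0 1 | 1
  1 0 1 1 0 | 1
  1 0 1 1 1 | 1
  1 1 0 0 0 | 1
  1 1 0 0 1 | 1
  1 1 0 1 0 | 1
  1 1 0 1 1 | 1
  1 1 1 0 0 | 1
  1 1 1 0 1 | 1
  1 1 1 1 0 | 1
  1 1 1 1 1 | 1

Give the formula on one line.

  ~b = 11111111000000001111111100000000
  (~b & e) = 01010101000000000101010100000000
  ~a = 11111111111111110000000000000000
  ((~b & e) | ~a) = 11111111111111110101010100000000
  (d | b) = 00110011111111110011001111111111
  (e | (d | b)) = 01110111111111110111011111111111
  (((~b & e) | ~a) | (e | (d | b))) = 11111111111111110111011111111111

(((~b & e) | ~a) | (e | (d | b)))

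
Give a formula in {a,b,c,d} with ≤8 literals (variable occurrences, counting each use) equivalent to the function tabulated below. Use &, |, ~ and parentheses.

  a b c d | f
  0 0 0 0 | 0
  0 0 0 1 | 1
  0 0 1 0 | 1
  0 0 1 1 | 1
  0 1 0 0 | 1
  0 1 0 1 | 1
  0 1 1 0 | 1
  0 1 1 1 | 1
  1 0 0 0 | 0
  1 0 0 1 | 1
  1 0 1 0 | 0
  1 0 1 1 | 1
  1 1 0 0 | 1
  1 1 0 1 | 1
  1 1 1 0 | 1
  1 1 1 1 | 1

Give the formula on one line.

  ~a = 1111111100000000
  (c | d) = 0111011101110111
  (~a & (c | d)) = 0111011100000000
  (c | a) = 0011001111111111
  ((~a & (c | d)) & (c | a)) = 0011001100000000
  (b | d) = 0101111101011111
  (((~a & (c | d)) & (c | a)) | (b | d)) = 0111111101011111

(((~a & (c | d)) & (c | a)) | (b | d))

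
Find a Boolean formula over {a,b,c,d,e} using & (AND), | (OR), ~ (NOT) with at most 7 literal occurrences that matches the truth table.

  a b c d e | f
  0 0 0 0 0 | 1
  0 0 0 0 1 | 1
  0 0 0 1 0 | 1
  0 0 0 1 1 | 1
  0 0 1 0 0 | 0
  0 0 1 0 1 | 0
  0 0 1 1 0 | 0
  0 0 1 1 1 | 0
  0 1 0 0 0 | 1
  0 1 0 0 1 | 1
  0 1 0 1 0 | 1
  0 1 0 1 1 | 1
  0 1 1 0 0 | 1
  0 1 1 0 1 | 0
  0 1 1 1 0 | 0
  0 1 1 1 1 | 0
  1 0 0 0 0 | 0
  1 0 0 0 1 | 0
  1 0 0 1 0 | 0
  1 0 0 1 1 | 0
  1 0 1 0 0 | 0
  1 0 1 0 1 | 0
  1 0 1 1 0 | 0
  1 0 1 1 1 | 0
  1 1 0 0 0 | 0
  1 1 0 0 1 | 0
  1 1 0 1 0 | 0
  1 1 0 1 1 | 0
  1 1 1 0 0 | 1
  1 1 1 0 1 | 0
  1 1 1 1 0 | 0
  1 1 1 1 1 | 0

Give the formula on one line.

((~c | ((b | e) & (~d & ~e))) & (c | ~a))

  ~c = 11110000111100001111000011110000
  (b | e) = 01010101111111110101010111111111
  ~d = 11001100110011001100110011001100
  ~e = 10101010101010101010101010101010
  (~d & ~e) = 10001000100010001000100010001000
  ((b | e) & (~d & ~e)) = 00000000100010000000000010001000
  (~c | ((b | e) & (~d & ~e))) = 11110000111110001111000011111000
  ~a = 11111111111111110000000000000000
  (c | ~a) = 11111111111111110000111100001111
  ((~c | ((b | e) & (~d & ~e))) & (c | ~a)) = 11110000111110000000000000001000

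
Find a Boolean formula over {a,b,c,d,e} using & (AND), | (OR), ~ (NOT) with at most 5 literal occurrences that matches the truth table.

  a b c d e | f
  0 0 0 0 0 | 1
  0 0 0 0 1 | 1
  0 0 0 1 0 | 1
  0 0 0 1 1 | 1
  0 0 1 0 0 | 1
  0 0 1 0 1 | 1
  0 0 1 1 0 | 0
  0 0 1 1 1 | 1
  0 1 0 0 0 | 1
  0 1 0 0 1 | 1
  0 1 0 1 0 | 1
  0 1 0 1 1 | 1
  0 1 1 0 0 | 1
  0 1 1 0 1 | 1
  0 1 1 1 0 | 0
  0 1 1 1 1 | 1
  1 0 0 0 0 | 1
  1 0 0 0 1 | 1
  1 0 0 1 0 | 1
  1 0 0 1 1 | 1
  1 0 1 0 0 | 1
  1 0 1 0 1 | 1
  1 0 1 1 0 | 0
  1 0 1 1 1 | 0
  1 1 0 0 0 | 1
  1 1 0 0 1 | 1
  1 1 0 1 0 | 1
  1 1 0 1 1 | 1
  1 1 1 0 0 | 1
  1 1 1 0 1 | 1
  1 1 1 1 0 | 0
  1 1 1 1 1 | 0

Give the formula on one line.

((~c | (~a & e)) | ~d)

  ~c = 11110000111100001111000011110000
  ~a = 11111111111111110000000000000000
  (~a & e) = 01010101010101010000000000000000
  (~c | (~a & e)) = 11110101111101011111000011110000
  ~d = 11001100110011001100110011001100
  ((~c | (~a & e)) | ~d) = 11111101111111011111110011111100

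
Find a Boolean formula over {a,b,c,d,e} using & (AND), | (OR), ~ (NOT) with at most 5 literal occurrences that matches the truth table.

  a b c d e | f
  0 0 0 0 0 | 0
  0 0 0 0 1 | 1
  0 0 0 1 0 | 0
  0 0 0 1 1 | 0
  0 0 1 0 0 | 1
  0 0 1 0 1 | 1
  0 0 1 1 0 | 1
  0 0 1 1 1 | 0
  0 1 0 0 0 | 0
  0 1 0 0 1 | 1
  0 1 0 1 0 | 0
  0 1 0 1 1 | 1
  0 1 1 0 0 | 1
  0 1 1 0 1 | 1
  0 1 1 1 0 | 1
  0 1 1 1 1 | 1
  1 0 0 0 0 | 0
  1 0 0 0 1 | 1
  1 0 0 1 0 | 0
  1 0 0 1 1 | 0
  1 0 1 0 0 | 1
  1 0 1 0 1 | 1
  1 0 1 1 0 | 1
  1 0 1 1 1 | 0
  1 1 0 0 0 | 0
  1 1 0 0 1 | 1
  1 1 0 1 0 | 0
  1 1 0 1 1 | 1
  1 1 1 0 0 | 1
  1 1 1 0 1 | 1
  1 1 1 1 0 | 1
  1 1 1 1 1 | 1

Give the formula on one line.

  ~d = 11001100110011001100110011001100
  ~e = 10101010101010101010101010101010
  (b | ~e) = 10101010111111111010101011111111
  (~d | (b | ~e)) = 11101110111111111110111011111111
  (c | e) = 01011111010111110101111101011111
  ((~d | (b | ~e)) & (c | e)) = 01001110010111110100111001011111

((~d | (b | ~e)) & (c | e))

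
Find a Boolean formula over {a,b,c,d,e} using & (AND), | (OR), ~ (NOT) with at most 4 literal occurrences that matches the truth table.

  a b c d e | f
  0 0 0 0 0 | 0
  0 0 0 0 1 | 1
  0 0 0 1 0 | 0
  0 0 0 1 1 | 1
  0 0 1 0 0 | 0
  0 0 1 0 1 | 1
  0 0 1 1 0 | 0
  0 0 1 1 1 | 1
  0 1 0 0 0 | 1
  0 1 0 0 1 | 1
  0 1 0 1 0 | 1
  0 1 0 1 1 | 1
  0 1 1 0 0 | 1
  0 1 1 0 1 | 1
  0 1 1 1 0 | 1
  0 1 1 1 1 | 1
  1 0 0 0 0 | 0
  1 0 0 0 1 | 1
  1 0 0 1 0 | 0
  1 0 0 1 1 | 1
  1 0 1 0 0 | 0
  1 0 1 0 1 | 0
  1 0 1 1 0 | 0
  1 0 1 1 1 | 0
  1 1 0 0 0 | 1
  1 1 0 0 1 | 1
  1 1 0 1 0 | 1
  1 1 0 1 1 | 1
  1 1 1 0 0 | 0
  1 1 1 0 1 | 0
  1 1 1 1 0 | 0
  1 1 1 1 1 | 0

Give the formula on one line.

  ~a = 11111111111111110000000000000000
  ~c = 11110000111100001111000011110000
  (~a | ~c) = 11111111111111111111000011110000
  (b | e) = 01010101111111110101010111111111
  ((~a | ~c) & (b | e)) = 01010101111111110101000011110000

((~a | ~c) & (b | e))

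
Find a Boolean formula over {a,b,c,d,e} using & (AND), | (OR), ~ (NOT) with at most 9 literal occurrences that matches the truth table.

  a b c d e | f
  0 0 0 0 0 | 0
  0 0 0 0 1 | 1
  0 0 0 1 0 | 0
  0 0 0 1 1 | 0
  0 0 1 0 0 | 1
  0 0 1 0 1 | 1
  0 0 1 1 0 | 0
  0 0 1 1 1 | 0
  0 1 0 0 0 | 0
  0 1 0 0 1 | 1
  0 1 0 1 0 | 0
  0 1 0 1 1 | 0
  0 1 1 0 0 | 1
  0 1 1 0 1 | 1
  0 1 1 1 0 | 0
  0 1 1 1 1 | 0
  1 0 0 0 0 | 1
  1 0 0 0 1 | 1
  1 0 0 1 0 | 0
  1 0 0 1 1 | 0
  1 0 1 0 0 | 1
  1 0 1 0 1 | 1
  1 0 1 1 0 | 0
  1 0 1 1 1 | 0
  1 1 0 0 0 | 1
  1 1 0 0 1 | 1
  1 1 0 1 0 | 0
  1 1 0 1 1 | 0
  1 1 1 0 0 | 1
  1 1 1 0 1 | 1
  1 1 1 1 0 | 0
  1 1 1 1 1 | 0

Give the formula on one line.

  ~d = 11001100110011001100110011001100
  (c | e) = 01011111010111110101111101011111
  (a | (c | e)) = 01011111010111111111111111111111
  ~c = 11110000111100001111000011110000
  (~c | ~d) = 11111100111111001111110011111100
  ((a | (c | e)) & (~c | ~d)) = 01011100010111001111110011111100
  (~d & ((a | (c | e)) & (~c | ~d))) = 01001100010011001100110011001100

(~d & ((a | (c | e)) & (~c | ~d)))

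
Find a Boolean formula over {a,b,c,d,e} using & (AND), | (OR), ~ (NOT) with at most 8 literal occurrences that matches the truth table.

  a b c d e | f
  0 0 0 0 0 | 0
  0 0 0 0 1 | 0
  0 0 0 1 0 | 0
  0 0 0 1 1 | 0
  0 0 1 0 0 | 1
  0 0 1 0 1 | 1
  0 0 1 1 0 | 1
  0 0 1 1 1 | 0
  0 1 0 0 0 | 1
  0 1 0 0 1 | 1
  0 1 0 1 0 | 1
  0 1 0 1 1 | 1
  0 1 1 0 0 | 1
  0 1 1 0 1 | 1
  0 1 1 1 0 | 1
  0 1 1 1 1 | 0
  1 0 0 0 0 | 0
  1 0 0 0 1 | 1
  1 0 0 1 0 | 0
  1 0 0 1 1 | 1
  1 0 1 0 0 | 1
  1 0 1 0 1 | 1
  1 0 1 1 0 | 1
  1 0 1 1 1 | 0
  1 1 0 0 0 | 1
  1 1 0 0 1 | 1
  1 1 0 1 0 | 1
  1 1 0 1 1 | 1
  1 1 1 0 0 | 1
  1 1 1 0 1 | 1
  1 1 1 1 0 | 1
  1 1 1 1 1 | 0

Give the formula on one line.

  ~c = 11110000111100001111000011110000
  ~d = 11001100110011001100110011001100
  (~c | ~d) = 11111100111111001111110011111100
  ~e = 10101010101010101010101010101010
  ((~c | ~d) | ~e) = 11111110111111101111111011111110
  (e & a) = 00000000000000000101010101010101
  ((e & a) | c) = 00001111000011110101111101011111
  (b | ((e & a) | c)) = 00001111111111110101111111111111
  (((~c | ~d) | ~e) & (b | ((e & a) | c))) = 00001110111111100101111011111110

(((~c | ~d) | ~e) & (b | ((e & a) | c)))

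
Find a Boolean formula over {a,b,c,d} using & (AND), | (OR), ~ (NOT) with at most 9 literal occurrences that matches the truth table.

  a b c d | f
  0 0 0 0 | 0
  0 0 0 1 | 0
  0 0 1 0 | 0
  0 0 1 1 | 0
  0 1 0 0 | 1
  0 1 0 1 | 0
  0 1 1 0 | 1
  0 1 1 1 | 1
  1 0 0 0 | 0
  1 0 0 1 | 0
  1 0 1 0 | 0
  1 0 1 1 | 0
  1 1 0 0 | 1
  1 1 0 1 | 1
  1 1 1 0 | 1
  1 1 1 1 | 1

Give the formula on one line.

(((b & (a | (c & d))) | ((b | ~a) & ~d)) & (a | b))

  (c & d) = 0001000100010001
  (a | (c & d)) = 0001000111111111
  (b & (a | (c & d))) = 0000000100001111
  ~a = 1111111100000000
  (b | ~a) = 1111111100001111
  ~d = 1010101010101010
  ((b | ~a) & ~d) = 1010101000001010
  ((b & (a | (c & d))) | ((b | ~a) & ~d)) = 1010101100001111
  (a | b) = 0000111111111111
  (((b & (a | (c & d))) | ((b | ~a) & ~d)) & (a | b)) = 0000101100001111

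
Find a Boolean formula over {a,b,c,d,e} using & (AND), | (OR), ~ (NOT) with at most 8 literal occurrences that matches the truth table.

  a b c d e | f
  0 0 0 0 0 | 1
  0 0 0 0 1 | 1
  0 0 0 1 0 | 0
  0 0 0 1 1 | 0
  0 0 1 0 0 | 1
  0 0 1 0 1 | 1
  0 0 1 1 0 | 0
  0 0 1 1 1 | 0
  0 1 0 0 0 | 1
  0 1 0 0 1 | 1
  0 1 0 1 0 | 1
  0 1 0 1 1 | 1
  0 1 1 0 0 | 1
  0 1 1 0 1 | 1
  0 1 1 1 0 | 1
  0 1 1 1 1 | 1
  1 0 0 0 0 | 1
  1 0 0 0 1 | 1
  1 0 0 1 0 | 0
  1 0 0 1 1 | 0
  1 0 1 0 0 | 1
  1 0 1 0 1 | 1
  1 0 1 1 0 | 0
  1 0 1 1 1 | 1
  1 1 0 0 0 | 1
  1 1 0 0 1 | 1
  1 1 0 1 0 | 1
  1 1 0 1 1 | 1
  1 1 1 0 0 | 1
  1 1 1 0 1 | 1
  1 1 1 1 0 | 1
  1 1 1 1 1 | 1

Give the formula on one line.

(((~b & ((c & e) & (a & e))) | b) | (~d | b))

  ~b = 11111111000000001111111100000000
  (c & e) = 00000101000001010000010100000101
  (a & e) = 00000000000000000101010101010101
  ((c & e) & (a & e)) = 00000000000000000000010100000101
  (~b & ((c & e) & (a & e))) = 00000000000000000000010100000000
  ((~b & ((c & e) & (a & e))) | b) = 00000000111111110000010111111111
  ~d = 11001100110011001100110011001100
  (~d | b) = 11001100111111111100110011111111
  (((~b & ((c & e) & (a & e))) | b) | (~d | b)) = 11001100111111111100110111111111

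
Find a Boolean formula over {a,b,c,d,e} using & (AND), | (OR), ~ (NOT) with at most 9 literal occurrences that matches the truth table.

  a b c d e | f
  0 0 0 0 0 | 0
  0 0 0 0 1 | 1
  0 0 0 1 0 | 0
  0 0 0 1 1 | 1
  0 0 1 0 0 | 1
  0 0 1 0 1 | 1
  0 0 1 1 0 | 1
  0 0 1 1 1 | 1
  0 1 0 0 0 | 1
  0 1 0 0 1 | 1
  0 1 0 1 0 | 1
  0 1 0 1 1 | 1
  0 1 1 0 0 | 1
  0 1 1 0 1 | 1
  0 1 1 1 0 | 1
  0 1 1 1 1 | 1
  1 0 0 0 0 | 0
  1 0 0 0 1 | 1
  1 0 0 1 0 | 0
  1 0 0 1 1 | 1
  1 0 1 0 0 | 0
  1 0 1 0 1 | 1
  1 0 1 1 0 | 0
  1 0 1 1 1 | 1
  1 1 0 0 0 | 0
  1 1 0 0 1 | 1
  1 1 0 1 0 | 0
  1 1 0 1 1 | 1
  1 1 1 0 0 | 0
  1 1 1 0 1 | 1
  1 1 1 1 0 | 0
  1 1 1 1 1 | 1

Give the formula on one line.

  ~c = 11110000111100001111000011110000
  ~a = 11111111111111110000000000000000
  (b & ~a) = 00000000111111110000000000000000
  (~c & (b & ~a)) = 00000000111100000000000000000000
  (b & e) = 00000000010101010000000001010101
  (c & ~a) = 00001111000011110000000000000000
  ((b & e) | (c & ~a)) = 00001111010111110000000001010101
  (e | ((b & e) | (c & ~a))) = 01011111010111110101010101010101
  ((~c & (b & ~a)) | (e | ((b & e) | (c & ~a)))) = 01011111111111110101010101010101

((~c & (b & ~a)) | (e | ((b & e) | (c & ~a))))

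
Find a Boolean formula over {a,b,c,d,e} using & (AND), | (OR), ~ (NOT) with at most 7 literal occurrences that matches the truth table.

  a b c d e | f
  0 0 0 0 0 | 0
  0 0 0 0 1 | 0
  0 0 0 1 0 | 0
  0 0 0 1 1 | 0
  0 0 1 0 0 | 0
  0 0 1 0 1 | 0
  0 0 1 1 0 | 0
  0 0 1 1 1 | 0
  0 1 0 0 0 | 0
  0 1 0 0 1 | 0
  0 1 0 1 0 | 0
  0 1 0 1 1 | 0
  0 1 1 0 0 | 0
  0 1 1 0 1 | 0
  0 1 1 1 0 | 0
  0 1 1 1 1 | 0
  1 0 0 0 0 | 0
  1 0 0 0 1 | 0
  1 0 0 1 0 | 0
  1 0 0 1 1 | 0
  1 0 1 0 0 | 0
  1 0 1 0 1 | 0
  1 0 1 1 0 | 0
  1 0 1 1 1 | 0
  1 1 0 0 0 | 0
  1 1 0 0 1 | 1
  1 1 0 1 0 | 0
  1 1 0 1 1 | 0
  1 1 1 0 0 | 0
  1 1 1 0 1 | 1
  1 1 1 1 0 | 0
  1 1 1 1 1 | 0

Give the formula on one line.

  ~d = 11001100110011001100110011001100
  (e & ~d) = 01000100010001000100010001000100
  (a & b) = 00000000000000000000000011111111
  ((e & ~d) & (a & b)) = 00000000000000000000000001000100

((e & ~d) & (a & b))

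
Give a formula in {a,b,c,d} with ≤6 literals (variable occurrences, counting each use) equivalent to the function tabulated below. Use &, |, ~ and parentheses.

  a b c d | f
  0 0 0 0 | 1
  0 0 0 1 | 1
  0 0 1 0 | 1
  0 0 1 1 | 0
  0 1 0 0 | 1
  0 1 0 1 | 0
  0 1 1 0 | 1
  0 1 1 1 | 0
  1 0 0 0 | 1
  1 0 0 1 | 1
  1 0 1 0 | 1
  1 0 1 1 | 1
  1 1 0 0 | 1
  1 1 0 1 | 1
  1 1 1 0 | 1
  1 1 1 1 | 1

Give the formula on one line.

(a | (~d | (~c & ~b)))

  ~d = 1010101010101010
  ~c = 1100110011001100
  ~b = 1111000011110000
  (~c & ~b) = 1100000011000000
  (~d | (~c & ~b)) = 1110101011101010
  (a | (~d | (~c & ~b))) = 1110101011111111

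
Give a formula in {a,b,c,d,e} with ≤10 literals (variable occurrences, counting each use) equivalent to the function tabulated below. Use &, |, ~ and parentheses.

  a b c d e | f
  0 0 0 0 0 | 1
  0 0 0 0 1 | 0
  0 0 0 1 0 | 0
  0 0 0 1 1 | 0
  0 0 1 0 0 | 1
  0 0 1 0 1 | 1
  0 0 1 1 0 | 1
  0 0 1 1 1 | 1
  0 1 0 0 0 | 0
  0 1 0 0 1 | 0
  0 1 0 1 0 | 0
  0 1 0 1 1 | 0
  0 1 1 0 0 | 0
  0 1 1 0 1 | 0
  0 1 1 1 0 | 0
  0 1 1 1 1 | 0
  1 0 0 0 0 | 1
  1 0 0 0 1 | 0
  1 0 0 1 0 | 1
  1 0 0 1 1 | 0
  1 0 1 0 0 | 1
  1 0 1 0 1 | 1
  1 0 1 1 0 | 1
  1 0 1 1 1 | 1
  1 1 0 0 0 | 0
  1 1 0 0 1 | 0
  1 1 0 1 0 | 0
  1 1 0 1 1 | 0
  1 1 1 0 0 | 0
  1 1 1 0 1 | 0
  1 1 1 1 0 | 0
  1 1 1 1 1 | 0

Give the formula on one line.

  ~e = 10101010101010101010101010101010
  (c | ~e) = 10101111101011111010111110101111
  ~d = 11001100110011001100110011001100
  (~d | a) = 11001100110011001111111111111111
  ~c = 11110000111100001111000011110000
  ((~d | a) & ~c) = 11000000110000001111000011110000
  ((c | ~e) & ((~d | a) & ~c)) = 10000000100000001010000010100000
  (c | ((c | ~e) & ((~d | a) & ~c))) = 10001111100011111010111110101111
  (b | (c | ((c | ~e) & ((~d | a) & ~c)))) = 10001111111111111010111111111111
  ~b = 11111111000000001111111100000000
  ((b | (c | ((c | ~e) & ((~d | a) & ~c)))) & ~b) = 10001111000000001010111100000000

((b | (c | ((c | ~e) & ((~d | a) & ~c)))) & ~b)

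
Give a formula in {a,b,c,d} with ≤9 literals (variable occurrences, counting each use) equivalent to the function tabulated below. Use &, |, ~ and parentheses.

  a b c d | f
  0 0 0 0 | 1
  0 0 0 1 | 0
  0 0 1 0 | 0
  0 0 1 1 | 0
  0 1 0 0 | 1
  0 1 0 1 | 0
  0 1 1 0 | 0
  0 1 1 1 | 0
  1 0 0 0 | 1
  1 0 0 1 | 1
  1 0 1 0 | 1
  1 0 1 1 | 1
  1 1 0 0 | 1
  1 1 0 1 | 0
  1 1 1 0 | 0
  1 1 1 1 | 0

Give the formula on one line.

((a & ((b & ~a) | ~b)) | (~c & ~d))

  ~a = 1111111100000000
  (b & ~a) = 0000111100000000
  ~b = 1111000011110000
  ((b & ~a) | ~b) = 1111111111110000
  (a & ((b & ~a) | ~b)) = 0000000011110000
  ~c = 1100110011001100
  ~d = 1010101010101010
  (~c & ~d) = 1000100010001000
  ((a & ((b & ~a) | ~b)) | (~c & ~d)) = 1000100011111000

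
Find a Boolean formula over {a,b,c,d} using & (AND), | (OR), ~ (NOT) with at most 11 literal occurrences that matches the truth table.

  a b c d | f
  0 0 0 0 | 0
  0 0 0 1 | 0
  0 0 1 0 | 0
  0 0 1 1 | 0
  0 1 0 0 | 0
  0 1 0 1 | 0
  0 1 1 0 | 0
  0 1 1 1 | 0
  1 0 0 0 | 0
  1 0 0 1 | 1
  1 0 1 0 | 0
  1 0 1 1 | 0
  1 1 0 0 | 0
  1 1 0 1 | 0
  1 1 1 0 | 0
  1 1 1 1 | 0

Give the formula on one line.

  ~a = 1111111100000000
  (d & ~a) = 0101010100000000
  ~b = 1111000011110000
  ~c = 1100110011001100
  (~b & ~c) = 1100000011000000
  ((~b & ~c) & a) = 0000000011000000
  ((d & ~a) | ((~b & ~c) & a)) = 0101010111000000
  (((d & ~a) | ((~b & ~c) & a)) & d) = 0101010101000000
  ~d = 1010101010101010
  (a | ~d) = 1010101011111111
  ((((d & ~a) | ((~b & ~c) & a)) & d) & (a | ~d)) = 0000000001000000

((((d & ~a) | ((~b & ~c) & a)) & d) & (a | ~d))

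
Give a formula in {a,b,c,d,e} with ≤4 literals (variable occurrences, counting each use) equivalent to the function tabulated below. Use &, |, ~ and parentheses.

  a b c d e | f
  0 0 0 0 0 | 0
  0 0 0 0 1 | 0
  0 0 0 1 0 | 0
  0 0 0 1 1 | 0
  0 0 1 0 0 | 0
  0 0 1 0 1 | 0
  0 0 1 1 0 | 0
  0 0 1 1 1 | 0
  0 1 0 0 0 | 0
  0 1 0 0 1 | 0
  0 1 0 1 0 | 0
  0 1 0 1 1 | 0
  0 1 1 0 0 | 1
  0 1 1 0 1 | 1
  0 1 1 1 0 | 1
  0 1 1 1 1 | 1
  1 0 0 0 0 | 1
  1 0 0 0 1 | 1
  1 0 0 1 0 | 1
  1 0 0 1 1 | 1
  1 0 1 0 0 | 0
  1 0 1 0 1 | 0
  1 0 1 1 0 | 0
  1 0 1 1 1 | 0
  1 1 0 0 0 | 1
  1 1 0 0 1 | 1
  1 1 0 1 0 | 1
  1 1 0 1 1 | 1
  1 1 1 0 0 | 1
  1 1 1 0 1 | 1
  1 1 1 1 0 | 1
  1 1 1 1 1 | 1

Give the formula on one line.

((c | a) & (b | ~c))

  (c | a) = 00001111000011111111111111111111
  ~c = 11110000111100001111000011110000
  (b | ~c) = 11110000111111111111000011111111
  ((c | a) & (b | ~c)) = 00000000000011111111000011111111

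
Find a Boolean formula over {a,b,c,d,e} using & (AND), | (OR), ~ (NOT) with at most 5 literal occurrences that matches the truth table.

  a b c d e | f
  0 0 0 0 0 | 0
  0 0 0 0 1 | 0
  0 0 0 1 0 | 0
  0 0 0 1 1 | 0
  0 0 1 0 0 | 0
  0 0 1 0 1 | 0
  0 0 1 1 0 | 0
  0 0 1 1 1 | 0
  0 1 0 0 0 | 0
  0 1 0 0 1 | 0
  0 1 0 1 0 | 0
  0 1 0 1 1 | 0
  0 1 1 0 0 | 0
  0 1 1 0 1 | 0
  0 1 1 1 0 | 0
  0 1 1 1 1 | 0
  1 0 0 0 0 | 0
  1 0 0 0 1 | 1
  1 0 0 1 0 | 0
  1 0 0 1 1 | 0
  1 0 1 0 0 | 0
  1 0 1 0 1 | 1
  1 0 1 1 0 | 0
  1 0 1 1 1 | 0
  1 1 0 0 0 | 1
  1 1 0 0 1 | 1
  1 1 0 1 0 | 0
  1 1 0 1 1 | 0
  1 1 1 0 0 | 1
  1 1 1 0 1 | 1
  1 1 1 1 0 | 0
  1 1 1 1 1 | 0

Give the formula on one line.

(~d & ((e | b) & a))

  ~d = 11001100110011001100110011001100
  (e | b) = 01010101111111110101010111111111
  ((e | b) & a) = 00000000000000000101010111111111
  (~d & ((e | b) & a)) = 00000000000000000100010011001100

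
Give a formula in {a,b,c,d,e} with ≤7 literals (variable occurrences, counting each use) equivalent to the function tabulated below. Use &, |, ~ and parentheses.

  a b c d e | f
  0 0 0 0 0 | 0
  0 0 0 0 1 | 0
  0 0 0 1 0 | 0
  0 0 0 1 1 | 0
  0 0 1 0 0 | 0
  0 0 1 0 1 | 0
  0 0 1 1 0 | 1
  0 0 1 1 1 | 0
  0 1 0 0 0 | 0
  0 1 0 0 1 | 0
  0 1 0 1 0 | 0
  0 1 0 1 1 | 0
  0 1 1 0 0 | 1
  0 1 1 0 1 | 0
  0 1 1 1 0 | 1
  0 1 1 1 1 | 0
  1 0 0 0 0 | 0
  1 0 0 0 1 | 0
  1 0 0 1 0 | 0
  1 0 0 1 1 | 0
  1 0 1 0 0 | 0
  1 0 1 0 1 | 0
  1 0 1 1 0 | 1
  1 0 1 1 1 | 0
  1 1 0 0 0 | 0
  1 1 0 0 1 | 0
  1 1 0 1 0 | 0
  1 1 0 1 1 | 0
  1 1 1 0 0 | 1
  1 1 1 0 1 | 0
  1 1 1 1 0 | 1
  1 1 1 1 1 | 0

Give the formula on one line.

(c & (~e & (b | d)))

  ~e = 10101010101010101010101010101010
  (b | d) = 00110011111111110011001111111111
  (~e & (b | d)) = 00100010101010100010001010101010
  (c & (~e & (b | d))) = 00000010000010100000001000001010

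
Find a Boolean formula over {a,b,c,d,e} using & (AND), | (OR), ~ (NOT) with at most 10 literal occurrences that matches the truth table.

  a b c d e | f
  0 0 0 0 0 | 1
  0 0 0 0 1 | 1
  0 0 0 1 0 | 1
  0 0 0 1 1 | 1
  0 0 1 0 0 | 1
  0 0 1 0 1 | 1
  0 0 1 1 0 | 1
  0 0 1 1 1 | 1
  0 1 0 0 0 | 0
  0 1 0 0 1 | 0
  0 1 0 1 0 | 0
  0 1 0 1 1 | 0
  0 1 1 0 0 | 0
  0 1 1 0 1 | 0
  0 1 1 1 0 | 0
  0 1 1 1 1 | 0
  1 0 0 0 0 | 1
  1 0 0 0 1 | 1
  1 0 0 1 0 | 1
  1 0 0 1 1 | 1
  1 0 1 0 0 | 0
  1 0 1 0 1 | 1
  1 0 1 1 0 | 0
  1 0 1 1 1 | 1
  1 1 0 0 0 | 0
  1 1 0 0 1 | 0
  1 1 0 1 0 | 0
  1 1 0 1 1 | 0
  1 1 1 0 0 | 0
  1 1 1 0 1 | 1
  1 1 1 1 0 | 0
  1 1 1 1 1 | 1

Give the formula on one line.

  (e & c) = 00000101000001010000010100000101
  (a & (e & c)) = 00000000000000000000010100000101
  ~a = 11111111111111110000000000000000
  ~b = 11111111000000001111111100000000
  (~a & ~b) = 11111111000000000000000000000000
  ~c = 11110000111100001111000011110000
  (~c & ~b) = 11110000000000001111000000000000
  ((~a & ~b) | (~c & ~b)) = 11111111000000001111000000000000
  ((a & (e & c)) | ((~a & ~b) | (~c & ~b))) = 11111111000000001111010100000101

((a & (e & c)) | ((~a & ~b) | (~c & ~b)))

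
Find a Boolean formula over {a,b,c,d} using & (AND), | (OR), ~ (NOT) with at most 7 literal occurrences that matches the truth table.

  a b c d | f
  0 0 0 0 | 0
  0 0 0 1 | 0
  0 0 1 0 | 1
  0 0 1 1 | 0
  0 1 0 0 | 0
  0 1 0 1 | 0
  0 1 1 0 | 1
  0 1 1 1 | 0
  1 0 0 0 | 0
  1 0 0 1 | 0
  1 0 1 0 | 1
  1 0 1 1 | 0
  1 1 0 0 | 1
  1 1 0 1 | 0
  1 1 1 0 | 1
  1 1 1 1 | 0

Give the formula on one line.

  (b | c) = 0011111100111111
  ((b | c) & a) = 0000000000111111
  (c | ((b | c) & a)) = 0011001100111111
  (a | c) = 0011001111111111
  ~d = 1010101010101010
  ((a | c) & ~d) = 0010001010101010
  ((c | ((b | c) & a)) & ((a | c) & ~d)) = 0010001000101010

((c | ((b | c) & a)) & ((a | c) & ~d))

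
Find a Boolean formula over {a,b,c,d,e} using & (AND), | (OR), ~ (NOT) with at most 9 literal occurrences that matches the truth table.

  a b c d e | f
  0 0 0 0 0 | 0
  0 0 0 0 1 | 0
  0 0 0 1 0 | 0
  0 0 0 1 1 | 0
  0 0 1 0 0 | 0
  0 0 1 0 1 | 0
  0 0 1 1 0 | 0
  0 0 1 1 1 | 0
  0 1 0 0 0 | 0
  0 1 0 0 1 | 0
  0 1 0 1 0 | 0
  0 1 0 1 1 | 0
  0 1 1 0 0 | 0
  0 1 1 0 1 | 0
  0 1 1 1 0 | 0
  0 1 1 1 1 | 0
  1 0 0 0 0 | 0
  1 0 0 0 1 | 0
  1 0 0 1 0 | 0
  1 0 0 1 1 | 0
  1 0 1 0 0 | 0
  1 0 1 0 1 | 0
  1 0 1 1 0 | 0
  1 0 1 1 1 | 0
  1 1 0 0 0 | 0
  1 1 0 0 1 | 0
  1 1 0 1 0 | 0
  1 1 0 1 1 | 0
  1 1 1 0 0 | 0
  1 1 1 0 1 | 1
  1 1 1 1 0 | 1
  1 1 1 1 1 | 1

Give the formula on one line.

  (b & c) = 00000000000011110000000000001111
  (e | d) = 01110111011101110111011101110111
  ((b & c) & (e | d)) = 00000000000001110000000000000111
  ~b = 11111111000000001111111100000000
  (a | ~b) = 11111111000000001111111111111111
  ((a | ~b) & d) = 00110011000000000011001100110011
  (c & a) = 00000000000000000000111100001111
  (((a | ~b) & d) | (c & a)) = 00110011000000000011111100111111
  (((b & c) & (e | d)) & (((a | ~b) & d) | (c & a))) = 00000000000000000000000000000111

(((b & c) & (e | d)) & (((a | ~b) & d) | (c & a)))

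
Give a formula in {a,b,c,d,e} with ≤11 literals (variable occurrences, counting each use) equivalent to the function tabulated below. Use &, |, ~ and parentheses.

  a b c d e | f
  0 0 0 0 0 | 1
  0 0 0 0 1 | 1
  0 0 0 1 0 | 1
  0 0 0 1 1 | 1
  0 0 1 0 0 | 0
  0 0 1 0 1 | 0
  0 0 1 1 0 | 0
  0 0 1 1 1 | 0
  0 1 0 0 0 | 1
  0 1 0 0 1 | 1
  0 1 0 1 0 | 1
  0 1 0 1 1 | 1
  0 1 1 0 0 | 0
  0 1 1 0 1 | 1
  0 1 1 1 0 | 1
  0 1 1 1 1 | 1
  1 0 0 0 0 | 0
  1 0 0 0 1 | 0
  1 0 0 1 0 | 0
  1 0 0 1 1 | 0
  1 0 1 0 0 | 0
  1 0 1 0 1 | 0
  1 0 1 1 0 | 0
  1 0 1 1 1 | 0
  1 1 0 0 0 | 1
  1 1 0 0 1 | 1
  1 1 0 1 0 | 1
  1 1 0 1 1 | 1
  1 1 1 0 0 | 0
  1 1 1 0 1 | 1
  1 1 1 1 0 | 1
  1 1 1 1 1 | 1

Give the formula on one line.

  ~c = 11110000111100001111000011110000
  ~a = 11111111111111110000000000000000
  (~a | c) = 11111111111111110000111100001111
  (~c & (~a | c)) = 11110000111100000000000000000000
  ~b = 11111111000000001111111100000000
  (~b | ~c) = 11111111111100001111111111110000
  ((~b | ~c) & b) = 00000000111100000000000011110000
  ((~c & (~a | c)) | ((~b | ~c) & b)) = 11110000111100000000000011110000
  (d | e) = 01110111011101110111011101110111
  (b & (d | e)) = 00000000011101110000000001110111
  (((~c & (~a | c)) | ((~b | ~c) & b)) | (b & (d | e))) = 11110000111101110000000011110111

(((~c & (~a | c)) | ((~b | ~c) & b)) | (b & (d | e)))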